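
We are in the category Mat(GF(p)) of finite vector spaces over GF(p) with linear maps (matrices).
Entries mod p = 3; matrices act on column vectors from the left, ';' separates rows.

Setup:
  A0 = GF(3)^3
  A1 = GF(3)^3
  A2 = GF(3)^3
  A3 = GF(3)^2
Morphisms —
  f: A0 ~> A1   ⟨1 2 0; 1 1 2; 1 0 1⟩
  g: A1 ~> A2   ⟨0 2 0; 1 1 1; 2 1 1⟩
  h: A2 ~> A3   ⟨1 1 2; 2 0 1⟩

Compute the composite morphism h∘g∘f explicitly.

Answer: ⟨1 0 1; 2 0 2⟩

Work:
  e0=(1,0,0) f~>(1,1,1) g~>(2,0,1) h~>(1,2)
  e1=(0,1,0) f~>(2,1,0) g~>(2,0,2) h~>(0,0)
  e2=(0,0,1) f~>(0,2,1) g~>(1,0,0) h~>(1,2)
⟦path⟧: ⟨1 0 1; 2 0 2⟩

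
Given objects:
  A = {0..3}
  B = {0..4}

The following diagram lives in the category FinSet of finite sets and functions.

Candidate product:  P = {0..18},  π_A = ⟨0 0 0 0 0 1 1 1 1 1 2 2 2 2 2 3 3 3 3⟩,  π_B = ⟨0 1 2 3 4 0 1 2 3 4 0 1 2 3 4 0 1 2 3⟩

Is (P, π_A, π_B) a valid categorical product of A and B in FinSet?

Answer: NOT A VALID PRODUCT — |P|=19 ≠ |A|·|B|=20

Work:
|A|·|B| = 4·5 = 20;  |P| = 19
  → cardinalities differ; no bijection possible.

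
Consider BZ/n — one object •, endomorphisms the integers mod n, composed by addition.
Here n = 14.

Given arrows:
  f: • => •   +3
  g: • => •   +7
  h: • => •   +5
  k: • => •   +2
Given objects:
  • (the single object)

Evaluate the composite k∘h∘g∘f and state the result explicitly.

  0 +3≡3 +7≡10 +5≡1 +2≡3  (mod 14)
result: +3

Answer: +3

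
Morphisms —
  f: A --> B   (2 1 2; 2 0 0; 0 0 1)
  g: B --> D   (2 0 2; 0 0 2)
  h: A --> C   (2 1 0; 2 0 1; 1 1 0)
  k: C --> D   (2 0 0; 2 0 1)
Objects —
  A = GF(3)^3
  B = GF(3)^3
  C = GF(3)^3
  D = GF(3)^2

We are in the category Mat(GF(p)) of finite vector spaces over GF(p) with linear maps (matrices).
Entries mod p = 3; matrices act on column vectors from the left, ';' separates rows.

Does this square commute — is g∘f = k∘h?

Path 1 = f;g:
  e0=(1,0,0) f-->(2,2,0) g-->(1,0)
  e1=(0,1,0) f-->(1,0,0) g-->(2,0)
  e2=(0,0,1) f-->(2,0,1) g-->(0,2)
  composite₁ = (1 2 0; 0 0 2)
Path 2 = h;k:
  e0=(1,0,0) h-->(2,2,1) k-->(1,2)
  e1=(0,1,0) h-->(1,0,1) k-->(2,0)
  e2=(0,0,1) h-->(0,1,0) k-->(0,0)
  composite₂ = (1 2 0; 2 0 0)
Equal? differ; not commutative

Answer: DOES NOT COMMUTE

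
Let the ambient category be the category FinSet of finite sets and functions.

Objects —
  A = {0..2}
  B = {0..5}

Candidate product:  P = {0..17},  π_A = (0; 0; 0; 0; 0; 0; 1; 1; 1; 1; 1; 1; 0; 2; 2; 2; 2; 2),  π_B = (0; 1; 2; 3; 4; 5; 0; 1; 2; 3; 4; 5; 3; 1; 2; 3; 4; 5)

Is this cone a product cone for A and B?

Answer: NOT A VALID PRODUCT — duplicate pair at indices 3,12

Work:
|A|·|B| = 3·6 = 18;  |P| = 18
Check the pairing map k ↦ (π_A(k), π_B(k)):
  0 : (0,0)
  1 : (0,1)
  2 : (0,2)
  3 : (0,3)
  4 : (0,4)
  5 : (0,5)
  6 : (1,0)
  7 : (1,1)
  8 : (1,2)
  9 : (1,3)
  10 : (1,4)
  11 : (1,5)
  12 : (0,3)  ✗ repeats pair of k=3
  13 : (2,1)
  14 : (2,2)
  15 : (2,3)
  16 : (2,4)
  17 : (2,5)
distinct pairs in image: 17 / 18 needed
  → (0,3) hit at k=3 and k=12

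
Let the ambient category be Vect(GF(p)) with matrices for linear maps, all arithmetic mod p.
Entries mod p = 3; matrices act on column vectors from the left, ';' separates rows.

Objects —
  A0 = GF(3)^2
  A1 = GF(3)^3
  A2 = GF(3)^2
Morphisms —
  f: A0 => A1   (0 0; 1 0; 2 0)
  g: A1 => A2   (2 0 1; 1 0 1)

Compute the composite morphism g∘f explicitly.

  e0=⟨1,0⟩ f=>⟨0,1,2⟩ g=>⟨2,2⟩
  e1=⟨0,1⟩ f=>⟨0,0,0⟩ g=>⟨0,0⟩
composite: (2 0; 2 0)

Answer: (2 0; 2 0)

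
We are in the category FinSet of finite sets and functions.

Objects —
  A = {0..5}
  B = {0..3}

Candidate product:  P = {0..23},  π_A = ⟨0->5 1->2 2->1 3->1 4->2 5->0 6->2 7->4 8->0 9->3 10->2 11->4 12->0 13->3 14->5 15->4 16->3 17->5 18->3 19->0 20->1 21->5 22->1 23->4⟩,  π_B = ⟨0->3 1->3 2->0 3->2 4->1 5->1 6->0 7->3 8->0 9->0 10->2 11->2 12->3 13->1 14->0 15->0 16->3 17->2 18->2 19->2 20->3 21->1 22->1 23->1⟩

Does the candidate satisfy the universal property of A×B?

Answer: VALID PRODUCT

Trace:
|A|·|B| = 6·4 = 24;  |P| = 24
Check the pairing map k ↦ (π_A(k), π_B(k)):
  0 -> (5,3)
  1 -> (2,3)
  2 -> (1,0)
  3 -> (1,2)
  4 -> (2,1)
  5 -> (0,1)
  6 -> (2,0)
  7 -> (4,3)
  8 -> (0,0)
  9 -> (3,0)
  10 -> (2,2)
  11 -> (4,2)
  12 -> (0,3)
  13 -> (3,1)
  14 -> (5,0)
  15 -> (4,0)
  16 -> (3,3)
  17 -> (5,2)
  18 -> (3,2)
  19 -> (0,2)
  20 -> (1,3)
  21 -> (5,1)
  22 -> (1,1)
  23 -> (4,1)
distinct pairs in image: 24 / 24 needed
  → bijection onto A×B; projections well-typed.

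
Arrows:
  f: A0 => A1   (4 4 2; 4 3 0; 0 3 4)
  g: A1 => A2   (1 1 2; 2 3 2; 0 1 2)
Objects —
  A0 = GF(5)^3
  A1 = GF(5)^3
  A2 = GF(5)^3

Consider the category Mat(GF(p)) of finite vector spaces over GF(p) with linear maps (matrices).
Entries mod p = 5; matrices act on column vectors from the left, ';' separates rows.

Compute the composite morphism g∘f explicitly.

Answer: (3 3 0; 0 3 2; 4 4 3)

Trace:
  e0=(1,0,0) f=>(4,4,0) g=>(3,0,4)
  e1=(0,1,0) f=>(4,3,3) g=>(3,3,4)
  e2=(0,0,1) f=>(2,0,4) g=>(0,2,3)
result: (3 3 0; 0 3 2; 4 4 3)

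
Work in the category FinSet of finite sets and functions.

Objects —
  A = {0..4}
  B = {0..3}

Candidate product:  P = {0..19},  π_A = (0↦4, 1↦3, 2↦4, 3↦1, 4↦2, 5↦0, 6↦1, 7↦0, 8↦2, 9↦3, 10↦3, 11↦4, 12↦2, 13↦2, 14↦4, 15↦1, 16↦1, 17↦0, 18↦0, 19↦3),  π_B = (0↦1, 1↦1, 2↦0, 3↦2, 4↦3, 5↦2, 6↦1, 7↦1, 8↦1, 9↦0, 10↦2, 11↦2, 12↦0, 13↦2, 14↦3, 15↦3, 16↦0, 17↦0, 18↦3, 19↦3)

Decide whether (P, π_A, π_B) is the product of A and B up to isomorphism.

|A|·|B| = 5·4 = 20;  |P| = 20
Check the pairing map k ↦ (π_A(k), π_B(k)):
  0 ↦ (4,1)
  1 ↦ (3,1)
  2 ↦ (4,0)
  3 ↦ (1,2)
  4 ↦ (2,3)
  5 ↦ (0,2)
  6 ↦ (1,1)
  7 ↦ (0,1)
  8 ↦ (2,1)
  9 ↦ (3,0)
  10 ↦ (3,2)
  11 ↦ (4,2)
  12 ↦ (2,0)
  13 ↦ (2,2)
  14 ↦ (4,3)
  15 ↦ (1,3)
  16 ↦ (1,0)
  17 ↦ (0,0)
  18 ↦ (0,3)
  19 ↦ (3,3)
distinct pairs in image: 20 / 20 needed
  → bijection onto A×B; projections well-typed.

Answer: VALID PRODUCT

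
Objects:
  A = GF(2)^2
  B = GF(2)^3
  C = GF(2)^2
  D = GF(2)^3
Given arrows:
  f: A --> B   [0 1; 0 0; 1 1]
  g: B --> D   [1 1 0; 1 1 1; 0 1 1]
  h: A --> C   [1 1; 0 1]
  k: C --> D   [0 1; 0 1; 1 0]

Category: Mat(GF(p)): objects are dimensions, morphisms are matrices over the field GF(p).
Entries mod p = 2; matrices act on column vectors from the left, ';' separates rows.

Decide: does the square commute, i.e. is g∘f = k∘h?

Answer: DOES NOT COMMUTE

Trace:
Along f;g (path 1):
  e0=(1,0) f-->(0,0,1) g-->(0,1,1)
  e1=(0,1) f-->(1,0,1) g-->(1,0,1)
  result₁ = [0 1; 1 0; 1 1]
Along h;k (path 2):
  e0=(1,0) h-->(1,0) k-->(0,0,1)
  e1=(0,1) h-->(1,1) k-->(1,1,1)
  result₂ = [0 1; 0 1; 1 1]
Equal? NO — does not commute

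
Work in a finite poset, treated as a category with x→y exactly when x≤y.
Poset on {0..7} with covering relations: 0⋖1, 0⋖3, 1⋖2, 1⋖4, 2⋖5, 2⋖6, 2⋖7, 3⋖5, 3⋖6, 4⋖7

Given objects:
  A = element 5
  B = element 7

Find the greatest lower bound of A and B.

Answer: A∧B = 2

Trace:
{x : x⊑A ∧ x⊑B} = {0,1,2}  (A=5, B=7)
  0 ⊑ 2
  1 ⊑ 2
  2 ⊑ 2
glb = 2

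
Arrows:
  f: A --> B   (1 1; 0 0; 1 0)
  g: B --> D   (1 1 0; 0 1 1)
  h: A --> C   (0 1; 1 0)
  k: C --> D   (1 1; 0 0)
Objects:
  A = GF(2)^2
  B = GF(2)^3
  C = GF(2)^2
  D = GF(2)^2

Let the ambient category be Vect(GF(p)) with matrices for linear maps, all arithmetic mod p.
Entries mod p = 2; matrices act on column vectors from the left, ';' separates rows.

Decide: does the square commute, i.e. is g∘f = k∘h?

1) trace f;g:
  e0=(1,0) f-->(1,0,1) g-->(1,1)
  e1=(0,1) f-->(1,0,0) g-->(1,0)
  result₁ = (1 1; 1 0)
2) trace h;k:
  e0=(1,0) h-->(0,1) k-->(1,0)
  e1=(0,1) h-->(1,0) k-->(1,0)
  result₂ = (1 1; 0 0)
Equal? distinct morphisms ✗

Answer: DOES NOT COMMUTE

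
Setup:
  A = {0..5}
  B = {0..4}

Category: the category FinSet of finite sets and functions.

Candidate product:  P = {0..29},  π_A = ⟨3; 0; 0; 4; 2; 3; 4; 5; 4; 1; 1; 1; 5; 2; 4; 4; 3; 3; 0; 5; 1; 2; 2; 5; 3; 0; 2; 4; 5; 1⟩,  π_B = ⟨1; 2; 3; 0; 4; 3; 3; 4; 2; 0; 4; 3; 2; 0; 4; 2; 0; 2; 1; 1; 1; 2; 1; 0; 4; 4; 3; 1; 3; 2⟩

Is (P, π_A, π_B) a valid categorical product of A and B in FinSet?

|A|·|B| = 6·5 = 30;  |P| = 30
Check the pairing map k ↦ (π_A(k), π_B(k)):
  0 : (3,1)
  1 : (0,2)
  2 : (0,3)
  3 : (4,0)
  4 : (2,4)
  5 : (3,3)
  6 : (4,3)
  7 : (5,4)
  8 : (4,2)
  9 : (1,0)
  10 : (1,4)
  11 : (1,3)
  12 : (5,2)
  13 : (2,0)
  14 : (4,4)
  15 : (4,2)  ✗ repeats pair of k=8
  16 : (3,0)
  17 : (3,2)
  18 : (0,1)
  19 : (5,1)
  20 : (1,1)
  21 : (2,2)
  22 : (2,1)
  23 : (5,0)
  24 : (3,4)
  25 : (0,4)
  26 : (2,3)
  27 : (4,1)
  28 : (5,3)
  29 : (1,2)
distinct pairs in image: 29 / 30 needed
  → (4,2) hit at k=8 and k=15

Answer: NOT A VALID PRODUCT — duplicate pair at indices 15,8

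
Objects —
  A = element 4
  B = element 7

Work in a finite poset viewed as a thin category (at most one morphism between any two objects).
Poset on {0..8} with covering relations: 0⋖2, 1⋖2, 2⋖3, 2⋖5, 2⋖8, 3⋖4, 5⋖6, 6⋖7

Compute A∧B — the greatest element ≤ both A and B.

Answer: A∧B = 2

Derivation:
{x : x≤A ∧ x≤B} = {0,1,2}  (A=4, B=7)
  0 ≤ 2
  1 ≤ 2
  2 ≤ 2
glb = 2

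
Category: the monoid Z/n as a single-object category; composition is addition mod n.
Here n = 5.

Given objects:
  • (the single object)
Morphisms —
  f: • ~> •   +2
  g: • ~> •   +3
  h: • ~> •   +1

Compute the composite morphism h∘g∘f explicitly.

  0 +2≡2 +3≡0 +1≡1  (mod 5)
composite: +1

Answer: +1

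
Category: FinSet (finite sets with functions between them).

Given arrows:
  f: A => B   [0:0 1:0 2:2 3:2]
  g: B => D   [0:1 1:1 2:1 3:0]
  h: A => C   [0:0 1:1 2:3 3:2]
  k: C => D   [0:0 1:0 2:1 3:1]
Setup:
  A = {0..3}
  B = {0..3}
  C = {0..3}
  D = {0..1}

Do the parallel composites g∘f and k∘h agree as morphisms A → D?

1) trace f;g:
  0 f=>0 g=>1
  1 f=>0 g=>1
  2 f=>2 g=>1
  3 f=>2 g=>1
  ⟦path⟧₁ = [0:1 1:1 2:1 3:1]
2) trace h;k:
  0 h=>0 k=>0
  1 h=>1 k=>0
  2 h=>3 k=>1
  3 h=>2 k=>1
  ⟦path⟧₂ = [0:0 1:0 2:1 3:1]
Equal? distinct morphisms ✗

Answer: DOES NOT COMMUTE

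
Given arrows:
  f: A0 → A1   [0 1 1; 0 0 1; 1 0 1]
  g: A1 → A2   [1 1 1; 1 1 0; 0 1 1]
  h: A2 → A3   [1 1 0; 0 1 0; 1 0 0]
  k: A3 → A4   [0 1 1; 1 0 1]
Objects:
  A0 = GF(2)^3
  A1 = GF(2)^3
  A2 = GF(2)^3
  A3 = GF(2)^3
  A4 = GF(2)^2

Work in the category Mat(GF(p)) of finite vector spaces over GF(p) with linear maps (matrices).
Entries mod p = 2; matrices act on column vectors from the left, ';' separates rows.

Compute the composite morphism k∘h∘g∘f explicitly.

Answer: [1 0 1; 0 1 0]

Trace:
  e0=⟨1,0,0⟩ f→⟨0,0,1⟩ g→⟨1,0,1⟩ h→⟨1,0,1⟩ k→⟨1,0⟩
  e1=⟨0,1,0⟩ f→⟨1,0,0⟩ g→⟨1,1,0⟩ h→⟨0,1,1⟩ k→⟨0,1⟩
  e2=⟨0,0,1⟩ f→⟨1,1,1⟩ g→⟨1,0,0⟩ h→⟨1,0,1⟩ k→⟨1,0⟩
composite: [1 0 1; 0 1 0]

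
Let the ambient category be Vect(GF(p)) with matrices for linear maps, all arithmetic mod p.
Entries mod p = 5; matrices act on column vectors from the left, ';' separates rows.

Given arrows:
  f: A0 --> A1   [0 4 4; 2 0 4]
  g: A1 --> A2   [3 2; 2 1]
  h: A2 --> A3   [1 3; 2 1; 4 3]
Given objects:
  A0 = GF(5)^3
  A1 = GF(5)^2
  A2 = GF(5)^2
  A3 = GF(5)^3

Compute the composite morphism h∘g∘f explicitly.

Answer: [0 1 1; 0 2 2; 2 2 1]

Trace:
  e0=⟨1,0,0⟩ f-->⟨0,2⟩ g-->⟨4,2⟩ h-->⟨0,0,2⟩
  e1=⟨0,1,0⟩ f-->⟨4,0⟩ g-->⟨2,3⟩ h-->⟨1,2,2⟩
  e2=⟨0,0,1⟩ f-->⟨4,4⟩ g-->⟨0,2⟩ h-->⟨1,2,1⟩
⟦path⟧: [0 1 1; 0 2 2; 2 2 1]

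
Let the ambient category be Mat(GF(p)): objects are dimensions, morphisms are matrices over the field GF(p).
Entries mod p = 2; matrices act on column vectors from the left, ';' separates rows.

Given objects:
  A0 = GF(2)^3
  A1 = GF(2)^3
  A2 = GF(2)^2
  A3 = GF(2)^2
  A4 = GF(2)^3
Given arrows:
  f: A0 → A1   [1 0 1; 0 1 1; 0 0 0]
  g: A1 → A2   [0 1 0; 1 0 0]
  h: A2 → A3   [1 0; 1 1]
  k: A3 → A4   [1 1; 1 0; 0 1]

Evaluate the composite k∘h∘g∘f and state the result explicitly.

Answer: [1 0 1; 0 1 1; 1 1 0]

Derivation:
  e0=⟨1,0,0⟩ f→⟨1,0,0⟩ g→⟨0,1⟩ h→⟨0,1⟩ k→⟨1,0,1⟩
  e1=⟨0,1,0⟩ f→⟨0,1,0⟩ g→⟨1,0⟩ h→⟨1,1⟩ k→⟨0,1,1⟩
  e2=⟨0,0,1⟩ f→⟨1,1,0⟩ g→⟨1,1⟩ h→⟨1,0⟩ k→⟨1,1,0⟩
result: [1 0 1; 0 1 1; 1 1 0]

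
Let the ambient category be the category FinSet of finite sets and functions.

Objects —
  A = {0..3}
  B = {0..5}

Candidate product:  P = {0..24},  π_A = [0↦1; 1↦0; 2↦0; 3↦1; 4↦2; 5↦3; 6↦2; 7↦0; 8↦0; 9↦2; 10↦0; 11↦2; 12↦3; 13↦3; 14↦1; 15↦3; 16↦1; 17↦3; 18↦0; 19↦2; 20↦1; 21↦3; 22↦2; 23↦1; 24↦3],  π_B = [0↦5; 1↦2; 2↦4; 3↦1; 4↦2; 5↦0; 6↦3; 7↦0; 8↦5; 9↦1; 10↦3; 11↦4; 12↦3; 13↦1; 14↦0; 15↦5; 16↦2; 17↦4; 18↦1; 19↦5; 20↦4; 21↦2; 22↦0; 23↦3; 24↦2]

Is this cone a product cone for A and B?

Answer: NOT A VALID PRODUCT — |P|=25 ≠ |A|·|B|=24

Trace:
|A|·|B| = 4·6 = 24;  |P| = 25
  → cardinalities differ; no bijection possible.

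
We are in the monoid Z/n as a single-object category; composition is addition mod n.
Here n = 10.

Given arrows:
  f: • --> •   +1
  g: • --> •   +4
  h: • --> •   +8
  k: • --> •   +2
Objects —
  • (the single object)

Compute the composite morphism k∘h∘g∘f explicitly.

Answer: +5

Trace:
  0 +1≡1 +4≡5 +8≡3 +2≡5  (mod 10)
⟦path⟧: +5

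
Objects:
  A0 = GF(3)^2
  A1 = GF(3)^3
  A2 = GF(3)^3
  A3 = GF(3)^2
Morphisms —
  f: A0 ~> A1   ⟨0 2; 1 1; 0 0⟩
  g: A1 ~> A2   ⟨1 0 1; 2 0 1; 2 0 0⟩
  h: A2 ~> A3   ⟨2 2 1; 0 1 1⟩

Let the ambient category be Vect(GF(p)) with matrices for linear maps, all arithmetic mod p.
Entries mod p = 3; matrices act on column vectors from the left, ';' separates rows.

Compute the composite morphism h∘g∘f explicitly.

  e0=[1,0] f~>[0,1,0] g~>[0,0,0] h~>[0,0]
  e1=[0,1] f~>[2,1,0] g~>[2,1,1] h~>[1,2]
composite: ⟨0 1; 0 2⟩

Answer: ⟨0 1; 0 2⟩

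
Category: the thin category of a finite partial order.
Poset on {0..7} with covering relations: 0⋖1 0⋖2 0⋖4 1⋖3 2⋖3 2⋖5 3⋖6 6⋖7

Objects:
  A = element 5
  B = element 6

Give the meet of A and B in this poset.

Answer: A∧B = 2

Work:
Lower bounds of A=5 and B=6: {0,2}
  0 <= 2
  2 <= 2
glb = 2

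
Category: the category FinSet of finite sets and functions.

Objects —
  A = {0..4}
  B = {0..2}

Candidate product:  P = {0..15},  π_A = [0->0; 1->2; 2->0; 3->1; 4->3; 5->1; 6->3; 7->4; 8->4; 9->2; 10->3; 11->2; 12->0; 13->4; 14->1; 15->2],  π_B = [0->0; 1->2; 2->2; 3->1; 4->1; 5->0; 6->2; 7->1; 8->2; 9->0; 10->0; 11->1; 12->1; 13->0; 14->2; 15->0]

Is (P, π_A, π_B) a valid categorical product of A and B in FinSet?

Answer: NOT A VALID PRODUCT — |P|=16 ≠ |A|·|B|=15

Trace:
|A|·|B| = 5·3 = 15;  |P| = 16
  → cardinalities differ; no bijection possible.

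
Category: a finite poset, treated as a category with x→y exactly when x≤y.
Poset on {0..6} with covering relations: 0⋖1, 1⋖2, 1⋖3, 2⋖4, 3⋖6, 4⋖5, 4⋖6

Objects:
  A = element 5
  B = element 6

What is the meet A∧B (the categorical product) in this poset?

Answer: A∧B = 4

Work:
Common predecessors of 5,6: {0,1,2,4}
  0 ⊑ 4
  1 ⊑ 4
  2 ⊑ 4
  4 ⊑ 4
glb = 4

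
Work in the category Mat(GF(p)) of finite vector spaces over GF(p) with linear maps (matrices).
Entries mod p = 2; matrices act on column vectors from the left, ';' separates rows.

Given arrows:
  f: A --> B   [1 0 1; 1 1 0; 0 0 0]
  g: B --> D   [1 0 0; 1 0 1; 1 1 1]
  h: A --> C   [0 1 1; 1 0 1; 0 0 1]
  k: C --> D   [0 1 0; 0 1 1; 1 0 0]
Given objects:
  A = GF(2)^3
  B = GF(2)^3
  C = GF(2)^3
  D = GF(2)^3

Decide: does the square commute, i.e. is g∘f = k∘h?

Answer: DOES NOT COMMUTE

Derivation:
Along f;g (path 1):
  e0=⟨1,0,0⟩ f-->⟨1,1,0⟩ g-->⟨1,1,0⟩
  e1=⟨0,1,0⟩ f-->⟨0,1,0⟩ g-->⟨0,0,1⟩
  e2=⟨0,0,1⟩ f-->⟨1,0,0⟩ g-->⟨1,1,1⟩
  ⟦path⟧₁ = [1 0 1; 1 0 1; 0 1 1]
Along h;k (path 2):
  e0=⟨1,0,0⟩ h-->⟨0,1,0⟩ k-->⟨1,1,0⟩
  e1=⟨0,1,0⟩ h-->⟨1,0,0⟩ k-->⟨0,0,1⟩
  e2=⟨0,0,1⟩ h-->⟨1,1,1⟩ k-->⟨1,0,1⟩
  ⟦path⟧₂ = [1 0 1; 1 0 0; 0 1 1]
Equal? distinct morphisms ✗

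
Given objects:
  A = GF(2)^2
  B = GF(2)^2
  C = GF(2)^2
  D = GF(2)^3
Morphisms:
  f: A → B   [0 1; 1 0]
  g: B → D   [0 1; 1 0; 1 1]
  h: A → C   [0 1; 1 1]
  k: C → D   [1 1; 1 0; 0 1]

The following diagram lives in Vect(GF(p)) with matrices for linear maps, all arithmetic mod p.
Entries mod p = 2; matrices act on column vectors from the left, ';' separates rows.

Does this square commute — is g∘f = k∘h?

Answer: COMMUTES

Work:
1) trace f;g:
  e0=⟨1,0⟩ f→⟨0,1⟩ g→⟨1,0,1⟩
  e1=⟨0,1⟩ f→⟨1,0⟩ g→⟨0,1,1⟩
  composite₁ = [1 0; 0 1; 1 1]
2) trace h;k:
  e0=⟨1,0⟩ h→⟨0,1⟩ k→⟨1,0,1⟩
  e1=⟨0,1⟩ h→⟨1,1⟩ k→⟨0,1,1⟩
  composite₂ = [1 0; 0 1; 1 1]
Equal? same morphism ✓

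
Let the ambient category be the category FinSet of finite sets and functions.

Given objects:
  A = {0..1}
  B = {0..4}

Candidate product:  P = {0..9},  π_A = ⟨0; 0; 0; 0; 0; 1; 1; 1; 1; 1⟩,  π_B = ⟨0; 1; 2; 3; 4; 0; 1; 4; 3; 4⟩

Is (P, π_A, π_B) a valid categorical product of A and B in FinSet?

|A|·|B| = 2·5 = 10;  |P| = 10
Check the pairing map k ↦ (π_A(k), π_B(k)):
  0 : (0,0)
  1 : (0,1)
  2 : (0,2)
  3 : (0,3)
  4 : (0,4)
  5 : (1,0)
  6 : (1,1)
  7 : (1,4)
  8 : (1,3)
  9 : (1,4)  ✗ repeats pair of k=7
distinct pairs in image: 9 / 10 needed
  → (1,4) hit at k=7 and k=9

Answer: NOT A VALID PRODUCT — duplicate pair at indices 9,7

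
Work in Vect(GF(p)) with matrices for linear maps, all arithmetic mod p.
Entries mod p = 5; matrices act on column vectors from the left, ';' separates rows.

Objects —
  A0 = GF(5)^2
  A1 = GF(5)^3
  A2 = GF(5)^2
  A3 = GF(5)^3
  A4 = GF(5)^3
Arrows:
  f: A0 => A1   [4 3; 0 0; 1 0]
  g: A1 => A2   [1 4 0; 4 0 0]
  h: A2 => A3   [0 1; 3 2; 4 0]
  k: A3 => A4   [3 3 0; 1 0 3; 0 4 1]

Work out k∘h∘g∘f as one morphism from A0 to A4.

  e0=[1,0] f=>[4,0,1] g=>[4,1] h=>[1,4,1] k=>[0,4,2]
  e1=[0,1] f=>[3,0,0] g=>[3,2] h=>[2,3,2] k=>[0,3,4]
result: [0 0; 4 3; 2 4]

Answer: [0 0; 4 3; 2 4]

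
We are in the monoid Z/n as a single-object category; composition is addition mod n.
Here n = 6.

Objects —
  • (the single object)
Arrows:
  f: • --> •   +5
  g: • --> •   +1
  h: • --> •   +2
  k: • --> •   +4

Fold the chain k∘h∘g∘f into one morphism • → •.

  0 +5≡5 +1≡0 +2≡2 +4≡0  (mod 6)
composite: +0

Answer: +0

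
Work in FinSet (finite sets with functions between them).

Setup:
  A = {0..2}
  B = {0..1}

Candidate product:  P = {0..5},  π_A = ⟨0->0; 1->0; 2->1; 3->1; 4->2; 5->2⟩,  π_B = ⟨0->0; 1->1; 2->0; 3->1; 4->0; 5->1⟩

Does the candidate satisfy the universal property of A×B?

Answer: VALID PRODUCT

Work:
|A|·|B| = 3·2 = 6;  |P| = 6
Check the pairing map k ↦ (π_A(k), π_B(k)):
  0 -> (0,0)
  1 -> (0,1)
  2 -> (1,0)
  3 -> (1,1)
  4 -> (2,0)
  5 -> (2,1)
distinct pairs in image: 6 / 6 needed
  → bijection onto A×B; projections well-typed.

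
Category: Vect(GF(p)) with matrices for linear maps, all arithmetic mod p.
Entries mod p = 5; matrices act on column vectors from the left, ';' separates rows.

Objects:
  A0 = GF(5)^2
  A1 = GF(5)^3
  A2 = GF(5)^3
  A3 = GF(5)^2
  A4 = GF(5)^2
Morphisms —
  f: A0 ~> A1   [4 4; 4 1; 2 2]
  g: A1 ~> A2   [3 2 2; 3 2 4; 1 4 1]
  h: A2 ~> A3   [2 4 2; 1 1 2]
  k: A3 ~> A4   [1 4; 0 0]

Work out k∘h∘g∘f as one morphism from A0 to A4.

  e0=(1,0) f~>(4,4,2) g~>(4,3,2) h~>(4,1) k~>(3,0)
  e1=(0,1) f~>(4,1,2) g~>(3,2,0) h~>(4,0) k~>(4,0)
composite: [3 4; 0 0]

Answer: [3 4; 0 0]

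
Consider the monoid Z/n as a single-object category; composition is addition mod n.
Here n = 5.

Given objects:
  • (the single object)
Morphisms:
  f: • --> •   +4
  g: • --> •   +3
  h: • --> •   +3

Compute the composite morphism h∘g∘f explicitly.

Answer: +0

Trace:
  0 +4≡4 +3≡2 +3≡0  (mod 5)
⟦path⟧: +0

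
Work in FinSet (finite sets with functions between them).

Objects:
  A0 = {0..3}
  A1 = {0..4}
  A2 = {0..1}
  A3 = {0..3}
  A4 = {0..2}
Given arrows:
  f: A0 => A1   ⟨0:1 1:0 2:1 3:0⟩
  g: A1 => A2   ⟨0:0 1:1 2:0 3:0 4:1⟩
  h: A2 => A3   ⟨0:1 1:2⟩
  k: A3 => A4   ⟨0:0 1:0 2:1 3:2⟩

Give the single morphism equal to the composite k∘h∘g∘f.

  0 f=>1 g=>1 h=>2 k=>1
  1 f=>0 g=>0 h=>1 k=>0
  2 f=>1 g=>1 h=>2 k=>1
  3 f=>0 g=>0 h=>1 k=>0
result: ⟨0:1 1:0 2:1 3:0⟩

Answer: ⟨0:1 1:0 2:1 3:0⟩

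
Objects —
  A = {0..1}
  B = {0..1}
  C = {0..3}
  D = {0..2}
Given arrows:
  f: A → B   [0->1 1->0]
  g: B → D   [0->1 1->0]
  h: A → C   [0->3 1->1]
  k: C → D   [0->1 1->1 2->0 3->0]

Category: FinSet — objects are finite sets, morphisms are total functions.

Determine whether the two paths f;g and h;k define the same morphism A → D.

Answer: COMMUTES

Derivation:
1) trace f;g:
  0 f→1 g→0
  1 f→0 g→1
  composite₁ = [0->0 1->1]
2) trace h;k:
  0 h→3 k→0
  1 h→1 k→1
  composite₂ = [0->0 1->1]
Equal? equal; square commutes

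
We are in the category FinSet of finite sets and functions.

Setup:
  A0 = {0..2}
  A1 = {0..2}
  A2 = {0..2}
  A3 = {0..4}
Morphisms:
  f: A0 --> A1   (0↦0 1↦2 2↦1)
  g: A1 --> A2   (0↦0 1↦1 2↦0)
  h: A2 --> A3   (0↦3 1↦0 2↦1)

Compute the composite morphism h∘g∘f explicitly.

Answer: (0↦3 1↦3 2↦0)

Work:
  0 f-->0 g-->0 h-->3
  1 f-->2 g-->0 h-->3
  2 f-->1 g-->1 h-->0
result: (0↦3 1↦3 2↦0)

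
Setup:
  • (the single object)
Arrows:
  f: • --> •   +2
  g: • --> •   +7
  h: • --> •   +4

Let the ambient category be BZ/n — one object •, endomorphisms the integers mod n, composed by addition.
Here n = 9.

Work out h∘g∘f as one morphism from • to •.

  0 +2≡2 +7≡0 +4≡4  (mod 9)
⟦path⟧: +4

Answer: +4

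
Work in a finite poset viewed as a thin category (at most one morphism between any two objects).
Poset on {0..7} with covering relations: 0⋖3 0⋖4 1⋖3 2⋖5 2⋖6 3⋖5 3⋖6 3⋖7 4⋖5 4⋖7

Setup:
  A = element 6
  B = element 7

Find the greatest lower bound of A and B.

{x : x≤A ∧ x≤B} = {0,1,3}  (A=6, B=7)
  0 ≤ 3
  1 ≤ 3
  3 ≤ 3
glb = 3

Answer: A∧B = 3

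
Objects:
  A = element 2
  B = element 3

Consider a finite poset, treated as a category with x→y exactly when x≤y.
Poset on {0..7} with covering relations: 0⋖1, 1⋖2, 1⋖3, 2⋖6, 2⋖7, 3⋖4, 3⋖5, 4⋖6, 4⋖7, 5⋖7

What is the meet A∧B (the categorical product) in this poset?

Answer: A∧B = 1

Trace:
Common predecessors of 2,3: {0,1}
  0 ⊑ 1
  1 ⊑ 1
glb = 1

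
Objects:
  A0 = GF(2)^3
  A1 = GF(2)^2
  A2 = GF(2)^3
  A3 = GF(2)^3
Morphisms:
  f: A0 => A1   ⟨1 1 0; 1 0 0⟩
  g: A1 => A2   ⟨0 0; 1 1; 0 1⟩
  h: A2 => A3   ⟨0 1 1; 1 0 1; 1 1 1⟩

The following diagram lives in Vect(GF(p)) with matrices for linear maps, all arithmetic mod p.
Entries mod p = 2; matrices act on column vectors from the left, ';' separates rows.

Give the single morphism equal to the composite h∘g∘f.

Answer: ⟨1 1 0; 1 0 0; 1 1 0⟩

Trace:
  e0=⟨1,0,0⟩ f=>⟨1,1⟩ g=>⟨0,0,1⟩ h=>⟨1,1,1⟩
  e1=⟨0,1,0⟩ f=>⟨1,0⟩ g=>⟨0,1,0⟩ h=>⟨1,0,1⟩
  e2=⟨0,0,1⟩ f=>⟨0,0⟩ g=>⟨0,0,0⟩ h=>⟨0,0,0⟩
result: ⟨1 1 0; 1 0 0; 1 1 0⟩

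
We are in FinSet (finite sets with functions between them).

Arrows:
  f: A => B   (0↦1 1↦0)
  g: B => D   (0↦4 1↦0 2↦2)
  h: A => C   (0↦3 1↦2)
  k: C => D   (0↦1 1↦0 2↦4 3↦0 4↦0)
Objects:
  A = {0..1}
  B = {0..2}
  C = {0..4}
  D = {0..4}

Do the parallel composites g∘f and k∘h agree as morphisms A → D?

Answer: COMMUTES

Trace:
Path 1 = f;g:
  0 f=>1 g=>0
  1 f=>0 g=>4
  composite₁ = (0↦0 1↦4)
Path 2 = h;k:
  0 h=>3 k=>0
  1 h=>2 k=>4
  composite₂ = (0↦0 1↦4)
Equal? same morphism ✓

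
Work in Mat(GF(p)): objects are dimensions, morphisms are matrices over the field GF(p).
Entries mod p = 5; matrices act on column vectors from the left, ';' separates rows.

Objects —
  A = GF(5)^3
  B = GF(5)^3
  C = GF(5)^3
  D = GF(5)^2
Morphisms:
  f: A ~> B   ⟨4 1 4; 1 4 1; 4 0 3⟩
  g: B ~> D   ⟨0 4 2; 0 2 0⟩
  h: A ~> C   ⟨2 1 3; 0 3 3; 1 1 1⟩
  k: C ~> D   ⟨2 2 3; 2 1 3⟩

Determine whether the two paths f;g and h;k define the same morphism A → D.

Answer: COMMUTES

Trace:
Path 1 = f;g:
  e0=⟨1,0,0⟩ f~>⟨4,1,4⟩ g~>⟨2,2⟩
  e1=⟨0,1,0⟩ f~>⟨1,4,0⟩ g~>⟨1,3⟩
  e2=⟨0,0,1⟩ f~>⟨4,1,3⟩ g~>⟨0,2⟩
  ⟦path⟧₁ = ⟨2 1 0; 2 3 2⟩
Path 2 = h;k:
  e0=⟨1,0,0⟩ h~>⟨2,0,1⟩ k~>⟨2,2⟩
  e1=⟨0,1,0⟩ h~>⟨1,3,1⟩ k~>⟨1,3⟩
  e2=⟨0,0,1⟩ h~>⟨3,3,1⟩ k~>⟨0,2⟩
  ⟦path⟧₂ = ⟨2 1 0; 2 3 2⟩
Equal? YES — commutes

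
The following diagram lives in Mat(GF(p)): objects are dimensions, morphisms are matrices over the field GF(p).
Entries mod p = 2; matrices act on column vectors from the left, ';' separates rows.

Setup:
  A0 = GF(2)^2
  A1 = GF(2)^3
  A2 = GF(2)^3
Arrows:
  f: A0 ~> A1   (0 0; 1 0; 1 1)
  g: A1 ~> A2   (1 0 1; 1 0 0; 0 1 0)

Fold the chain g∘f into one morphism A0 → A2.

Answer: (1 1; 0 0; 1 0)

Work:
  e0=⟨1,0⟩ f~>⟨0,1,1⟩ g~>⟨1,0,1⟩
  e1=⟨0,1⟩ f~>⟨0,0,1⟩ g~>⟨1,0,0⟩
result: (1 1; 0 0; 1 0)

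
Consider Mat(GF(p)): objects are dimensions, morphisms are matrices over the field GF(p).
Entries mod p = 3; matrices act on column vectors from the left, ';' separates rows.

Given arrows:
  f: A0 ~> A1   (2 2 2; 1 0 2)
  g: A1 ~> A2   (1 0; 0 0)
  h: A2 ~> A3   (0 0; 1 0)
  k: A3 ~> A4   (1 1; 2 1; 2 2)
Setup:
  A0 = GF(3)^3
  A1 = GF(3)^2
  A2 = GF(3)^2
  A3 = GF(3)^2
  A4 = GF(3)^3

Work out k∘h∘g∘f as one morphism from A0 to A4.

Answer: (2 2 2; 2 2 2; 1 1 1)

Work:
  e0=⟨1,0,0⟩ f~>⟨2,1⟩ g~>⟨2,0⟩ h~>⟨0,2⟩ k~>⟨2,2,1⟩
  e1=⟨0,1,0⟩ f~>⟨2,0⟩ g~>⟨2,0⟩ h~>⟨0,2⟩ k~>⟨2,2,1⟩
  e2=⟨0,0,1⟩ f~>⟨2,2⟩ g~>⟨2,0⟩ h~>⟨0,2⟩ k~>⟨2,2,1⟩
result: (2 2 2; 2 2 2; 1 1 1)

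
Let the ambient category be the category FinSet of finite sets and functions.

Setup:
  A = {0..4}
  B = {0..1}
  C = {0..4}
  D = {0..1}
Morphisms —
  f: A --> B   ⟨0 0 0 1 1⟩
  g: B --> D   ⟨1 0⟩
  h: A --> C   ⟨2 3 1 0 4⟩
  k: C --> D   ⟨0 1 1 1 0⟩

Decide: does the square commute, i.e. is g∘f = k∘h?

Answer: COMMUTES

Derivation:
1) trace f;g:
  0 f-->0 g-->1
  1 f-->0 g-->1
  2 f-->0 g-->1
  3 f-->1 g-->0
  4 f-->1 g-->0
  ⟦path⟧₁ = ⟨1 1 1 0 0⟩
2) trace h;k:
  0 h-->2 k-->1
  1 h-->3 k-->1
  2 h-->1 k-->1
  3 h-->0 k-->0
  4 h-->4 k-->0
  ⟦path⟧₂ = ⟨1 1 1 0 0⟩
Equal? equal; square commutes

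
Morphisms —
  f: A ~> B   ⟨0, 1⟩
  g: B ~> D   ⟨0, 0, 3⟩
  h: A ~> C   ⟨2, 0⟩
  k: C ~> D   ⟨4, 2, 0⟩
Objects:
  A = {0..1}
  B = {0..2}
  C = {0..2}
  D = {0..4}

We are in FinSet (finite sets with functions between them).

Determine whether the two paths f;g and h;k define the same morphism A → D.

1) trace f;g:
  0 f~>0 g~>0
  1 f~>1 g~>0
  composite₁ = ⟨0, 0⟩
2) trace h;k:
  0 h~>2 k~>0
  1 h~>0 k~>4
  composite₂ = ⟨0, 4⟩
Equal? NO — does not commute

Answer: DOES NOT COMMUTE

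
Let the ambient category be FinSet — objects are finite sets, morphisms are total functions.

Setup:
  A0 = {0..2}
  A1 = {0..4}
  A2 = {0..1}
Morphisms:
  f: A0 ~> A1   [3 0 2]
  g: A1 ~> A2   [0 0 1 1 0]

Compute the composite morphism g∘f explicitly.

  0 f~>3 g~>1
  1 f~>0 g~>0
  2 f~>2 g~>1
result: [1 0 1]

Answer: [1 0 1]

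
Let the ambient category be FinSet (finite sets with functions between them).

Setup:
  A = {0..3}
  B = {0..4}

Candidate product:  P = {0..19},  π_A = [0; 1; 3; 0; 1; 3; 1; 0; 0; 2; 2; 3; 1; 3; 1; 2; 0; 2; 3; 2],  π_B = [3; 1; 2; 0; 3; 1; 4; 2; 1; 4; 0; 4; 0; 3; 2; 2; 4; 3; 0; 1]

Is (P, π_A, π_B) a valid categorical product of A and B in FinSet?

Answer: VALID PRODUCT

Derivation:
|A|·|B| = 4·5 = 20;  |P| = 20
Check the pairing map k ↦ (π_A(k), π_B(k)):
  0 ↦ (0,3)
  1 ↦ (1,1)
  2 ↦ (3,2)
  3 ↦ (0,0)
  4 ↦ (1,3)
  5 ↦ (3,1)
  6 ↦ (1,4)
  7 ↦ (0,2)
  8 ↦ (0,1)
  9 ↦ (2,4)
  10 ↦ (2,0)
  11 ↦ (3,4)
  12 ↦ (1,0)
  13 ↦ (3,3)
  14 ↦ (1,2)
  15 ↦ (2,2)
  16 ↦ (0,4)
  17 ↦ (2,3)
  18 ↦ (3,0)
  19 ↦ (2,1)
distinct pairs in image: 20 / 20 needed
  → bijection onto A×B; projections well-typed.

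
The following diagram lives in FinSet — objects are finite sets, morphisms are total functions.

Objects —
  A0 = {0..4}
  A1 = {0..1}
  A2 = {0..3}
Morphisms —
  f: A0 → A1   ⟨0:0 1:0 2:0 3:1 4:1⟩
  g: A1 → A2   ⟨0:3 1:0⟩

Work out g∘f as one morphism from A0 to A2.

Answer: ⟨0:3 1:3 2:3 3:0 4:0⟩

Derivation:
  0 f→0 g→3
  1 f→0 g→3
  2 f→0 g→3
  3 f→1 g→0
  4 f→1 g→0
⟦path⟧: ⟨0:3 1:3 2:3 3:0 4:0⟩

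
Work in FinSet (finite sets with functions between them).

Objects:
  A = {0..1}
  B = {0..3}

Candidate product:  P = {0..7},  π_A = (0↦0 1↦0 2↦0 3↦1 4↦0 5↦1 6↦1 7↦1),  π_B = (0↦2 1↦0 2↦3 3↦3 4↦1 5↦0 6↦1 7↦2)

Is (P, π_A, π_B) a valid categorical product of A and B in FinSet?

Answer: VALID PRODUCT

Work:
|A|·|B| = 2·4 = 8;  |P| = 8
Check the pairing map k ↦ (π_A(k), π_B(k)):
  0 ↦ (0,2)
  1 ↦ (0,0)
  2 ↦ (0,3)
  3 ↦ (1,3)
  4 ↦ (0,1)
  5 ↦ (1,0)
  6 ↦ (1,1)
  7 ↦ (1,2)
distinct pairs in image: 8 / 8 needed
  → bijection onto A×B; projections well-typed.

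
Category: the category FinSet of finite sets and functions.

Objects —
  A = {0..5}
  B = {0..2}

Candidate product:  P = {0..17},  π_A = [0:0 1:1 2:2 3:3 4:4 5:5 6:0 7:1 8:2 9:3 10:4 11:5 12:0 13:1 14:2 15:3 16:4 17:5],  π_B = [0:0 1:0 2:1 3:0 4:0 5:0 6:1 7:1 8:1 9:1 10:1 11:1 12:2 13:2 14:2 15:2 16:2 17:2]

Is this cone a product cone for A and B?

|A|·|B| = 6·3 = 18;  |P| = 18
Check the pairing map k ↦ (π_A(k), π_B(k)):
  0 : (0,0)
  1 : (1,0)
  2 : (2,1)
  3 : (3,0)
  4 : (4,0)
  5 : (5,0)
  6 : (0,1)
  7 : (1,1)
  8 : (2,1)  ✗ repeats pair of k=2
  9 : (3,1)
  10 : (4,1)
  11 : (5,1)
  12 : (0,2)
  13 : (1,2)
  14 : (2,2)
  15 : (3,2)
  16 : (4,2)
  17 : (5,2)
distinct pairs in image: 17 / 18 needed
  → (2,1) hit at k=2 and k=8

Answer: NOT A VALID PRODUCT — duplicate pair at indices 8,2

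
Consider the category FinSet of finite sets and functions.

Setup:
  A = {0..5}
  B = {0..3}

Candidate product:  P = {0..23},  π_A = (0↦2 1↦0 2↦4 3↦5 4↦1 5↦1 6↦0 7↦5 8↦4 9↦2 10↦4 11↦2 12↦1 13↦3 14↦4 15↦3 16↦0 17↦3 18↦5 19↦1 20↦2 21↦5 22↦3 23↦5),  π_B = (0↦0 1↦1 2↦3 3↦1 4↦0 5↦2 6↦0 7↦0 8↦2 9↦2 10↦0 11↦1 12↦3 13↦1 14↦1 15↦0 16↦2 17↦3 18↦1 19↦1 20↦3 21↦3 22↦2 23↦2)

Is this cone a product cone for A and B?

Answer: NOT A VALID PRODUCT — duplicate pair at indices 18,3

Derivation:
|A|·|B| = 6·4 = 24;  |P| = 24
Check the pairing map k ↦ (π_A(k), π_B(k)):
  0 ↦ (2,0)
  1 ↦ (0,1)
  2 ↦ (4,3)
  3 ↦ (5,1)
  4 ↦ (1,0)
  5 ↦ (1,2)
  6 ↦ (0,0)
  7 ↦ (5,0)
  8 ↦ (4,2)
  9 ↦ (2,2)
  10 ↦ (4,0)
  11 ↦ (2,1)
  12 ↦ (1,3)
  13 ↦ (3,1)
  14 ↦ (4,1)
  15 ↦ (3,0)
  16 ↦ (0,2)
  17 ↦ (3,3)
  18 ↦ (5,1)  ✗ repeats pair of k=3
  19 ↦ (1,1)
  20 ↦ (2,3)
  21 ↦ (5,3)
  22 ↦ (3,2)
  23 ↦ (5,2)
distinct pairs in image: 23 / 24 needed
  → (5,1) hit at k=3 and k=18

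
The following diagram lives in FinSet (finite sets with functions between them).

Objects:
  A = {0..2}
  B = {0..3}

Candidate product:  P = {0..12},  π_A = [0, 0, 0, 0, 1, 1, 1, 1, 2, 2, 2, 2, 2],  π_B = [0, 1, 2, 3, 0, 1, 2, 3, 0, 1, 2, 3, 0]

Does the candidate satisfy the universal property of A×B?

|A|·|B| = 3·4 = 12;  |P| = 13
  → cardinalities differ; no bijection possible.

Answer: NOT A VALID PRODUCT — |P|=13 ≠ |A|·|B|=12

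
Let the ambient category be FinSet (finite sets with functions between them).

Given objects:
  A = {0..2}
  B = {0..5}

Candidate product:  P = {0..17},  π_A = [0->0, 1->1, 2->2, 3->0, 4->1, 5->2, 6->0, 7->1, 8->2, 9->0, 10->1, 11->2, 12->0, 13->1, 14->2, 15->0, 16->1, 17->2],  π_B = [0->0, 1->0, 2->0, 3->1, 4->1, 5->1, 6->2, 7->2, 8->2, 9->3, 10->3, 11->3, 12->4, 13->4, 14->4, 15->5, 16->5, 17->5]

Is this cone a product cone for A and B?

Answer: VALID PRODUCT

Work:
|A|·|B| = 3·6 = 18;  |P| = 18
Check the pairing map k ↦ (π_A(k), π_B(k)):
  0 -> (0,0)
  1 -> (1,0)
  2 -> (2,0)
  3 -> (0,1)
  4 -> (1,1)
  5 -> (2,1)
  6 -> (0,2)
  7 -> (1,2)
  8 -> (2,2)
  9 -> (0,3)
  10 -> (1,3)
  11 -> (2,3)
  12 -> (0,4)
  13 -> (1,4)
  14 -> (2,4)
  15 -> (0,5)
  16 -> (1,5)
  17 -> (2,5)
distinct pairs in image: 18 / 18 needed
  → bijection onto A×B; projections well-typed.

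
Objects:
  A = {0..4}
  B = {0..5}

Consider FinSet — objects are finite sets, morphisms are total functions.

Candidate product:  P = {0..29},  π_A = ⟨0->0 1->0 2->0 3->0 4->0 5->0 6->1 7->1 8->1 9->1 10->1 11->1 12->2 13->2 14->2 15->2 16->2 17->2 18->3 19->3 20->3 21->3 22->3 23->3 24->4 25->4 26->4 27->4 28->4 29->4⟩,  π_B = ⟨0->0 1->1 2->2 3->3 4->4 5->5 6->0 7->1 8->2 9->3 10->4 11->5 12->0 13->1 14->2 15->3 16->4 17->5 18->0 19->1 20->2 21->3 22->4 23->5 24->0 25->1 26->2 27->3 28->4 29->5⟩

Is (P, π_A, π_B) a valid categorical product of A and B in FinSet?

Answer: VALID PRODUCT

Derivation:
|A|·|B| = 5·6 = 30;  |P| = 30
Check the pairing map k ↦ (π_A(k), π_B(k)):
  0 -> (0,0)
  1 -> (0,1)
  2 -> (0,2)
  3 -> (0,3)
  4 -> (0,4)
  5 -> (0,5)
  6 -> (1,0)
  7 -> (1,1)
  8 -> (1,2)
  9 -> (1,3)
  10 -> (1,4)
  11 -> (1,5)
  12 -> (2,0)
  13 -> (2,1)
  14 -> (2,2)
  15 -> (2,3)
  16 -> (2,4)
  17 -> (2,5)
  18 -> (3,0)
  19 -> (3,1)
  20 -> (3,2)
  21 -> (3,3)
  22 -> (3,4)
  23 -> (3,5)
  24 -> (4,0)
  25 -> (4,1)
  26 -> (4,2)
  27 -> (4,3)
  28 -> (4,4)
  29 -> (4,5)
distinct pairs in image: 30 / 30 needed
  → bijection onto A×B; projections well-typed.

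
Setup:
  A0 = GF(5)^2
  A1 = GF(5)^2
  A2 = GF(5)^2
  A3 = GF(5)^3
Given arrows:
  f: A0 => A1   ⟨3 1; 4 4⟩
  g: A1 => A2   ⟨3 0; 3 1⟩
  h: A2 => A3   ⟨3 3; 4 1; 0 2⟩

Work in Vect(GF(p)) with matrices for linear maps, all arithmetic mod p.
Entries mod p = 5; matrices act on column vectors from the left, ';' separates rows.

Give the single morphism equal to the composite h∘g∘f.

Answer: ⟨1 0; 4 4; 1 4⟩

Derivation:
  e0=⟨1,0⟩ f=>⟨3,4⟩ g=>⟨4,3⟩ h=>⟨1,4,1⟩
  e1=⟨0,1⟩ f=>⟨1,4⟩ g=>⟨3,2⟩ h=>⟨0,4,4⟩
⟦path⟧: ⟨1 0; 4 4; 1 4⟩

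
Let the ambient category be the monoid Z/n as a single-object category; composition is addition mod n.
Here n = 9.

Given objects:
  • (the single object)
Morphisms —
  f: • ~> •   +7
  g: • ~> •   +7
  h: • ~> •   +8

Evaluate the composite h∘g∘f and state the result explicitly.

  0 +7≡7 +7≡5 +8≡4  (mod 9)
composite: +4

Answer: +4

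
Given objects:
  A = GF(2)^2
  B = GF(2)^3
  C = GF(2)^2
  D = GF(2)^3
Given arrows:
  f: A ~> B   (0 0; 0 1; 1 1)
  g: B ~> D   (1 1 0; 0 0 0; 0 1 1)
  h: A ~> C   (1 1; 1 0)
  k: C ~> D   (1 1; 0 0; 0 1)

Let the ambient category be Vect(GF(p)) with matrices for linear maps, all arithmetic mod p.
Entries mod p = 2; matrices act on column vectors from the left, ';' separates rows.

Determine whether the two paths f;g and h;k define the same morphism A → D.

1) trace f;g:
  e0=[1,0] f~>[0,0,1] g~>[0,0,1]
  e1=[0,1] f~>[0,1,1] g~>[1,0,0]
  composite₁ = (0 1; 0 0; 1 0)
2) trace h;k:
  e0=[1,0] h~>[1,1] k~>[0,0,1]
  e1=[0,1] h~>[1,0] k~>[1,0,0]
  composite₂ = (0 1; 0 0; 1 0)
Equal? same morphism ✓

Answer: COMMUTES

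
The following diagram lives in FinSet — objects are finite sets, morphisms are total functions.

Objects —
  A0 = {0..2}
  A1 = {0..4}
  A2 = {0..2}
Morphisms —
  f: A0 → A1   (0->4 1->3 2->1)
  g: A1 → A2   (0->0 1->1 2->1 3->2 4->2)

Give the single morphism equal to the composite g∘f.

Answer: (0->2 1->2 2->1)

Trace:
  0 f→4 g→2
  1 f→3 g→2
  2 f→1 g→1
composite: (0->2 1->2 2->1)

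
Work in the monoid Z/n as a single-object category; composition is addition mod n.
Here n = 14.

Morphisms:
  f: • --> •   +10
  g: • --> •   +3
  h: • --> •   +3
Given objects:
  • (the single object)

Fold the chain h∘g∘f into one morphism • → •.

  0 +10≡10 +3≡13 +3≡2  (mod 14)
result: +2

Answer: +2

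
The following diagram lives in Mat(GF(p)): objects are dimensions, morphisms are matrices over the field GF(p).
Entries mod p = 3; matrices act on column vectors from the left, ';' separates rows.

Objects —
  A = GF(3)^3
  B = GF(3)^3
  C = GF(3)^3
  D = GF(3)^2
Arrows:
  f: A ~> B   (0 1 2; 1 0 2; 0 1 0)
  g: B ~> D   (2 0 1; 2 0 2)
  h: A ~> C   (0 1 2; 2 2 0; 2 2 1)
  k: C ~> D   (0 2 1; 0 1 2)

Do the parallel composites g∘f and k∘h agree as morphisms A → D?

Answer: DOES NOT COMMUTE

Work:
1) trace f;g:
  e0=(1,0,0) f~>(0,1,0) g~>(0,0)
  e1=(0,1,0) f~>(1,0,1) g~>(0,1)
  e2=(0,0,1) f~>(2,2,0) g~>(1,1)
  result₁ = (0 0 1; 0 1 1)
2) trace h;k:
  e0=(1,0,0) h~>(0,2,2) k~>(0,0)
  e1=(0,1,0) h~>(1,2,2) k~>(0,0)
  e2=(0,0,1) h~>(2,0,1) k~>(1,2)
  result₂ = (0 0 1; 0 0 2)
Equal? differ; not commutative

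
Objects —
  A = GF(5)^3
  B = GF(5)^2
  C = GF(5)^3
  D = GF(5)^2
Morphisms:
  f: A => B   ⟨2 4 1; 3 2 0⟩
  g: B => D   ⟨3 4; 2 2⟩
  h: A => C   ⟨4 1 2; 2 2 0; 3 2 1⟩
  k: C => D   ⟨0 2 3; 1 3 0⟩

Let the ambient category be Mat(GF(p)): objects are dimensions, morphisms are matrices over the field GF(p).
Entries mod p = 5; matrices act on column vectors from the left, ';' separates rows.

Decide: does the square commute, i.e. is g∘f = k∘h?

Along f;g (path 1):
  e0=(1,0,0) f=>(2,3) g=>(3,0)
  e1=(0,1,0) f=>(4,2) g=>(0,2)
  e2=(0,0,1) f=>(1,0) g=>(3,2)
  result₁ = ⟨3 0 3; 0 2 2⟩
Along h;k (path 2):
  e0=(1,0,0) h=>(4,2,3) k=>(3,0)
  e1=(0,1,0) h=>(1,2,2) k=>(0,2)
  e2=(0,0,1) h=>(2,0,1) k=>(3,2)
  result₂ = ⟨3 0 3; 0 2 2⟩
Equal? same morphism ✓

Answer: COMMUTES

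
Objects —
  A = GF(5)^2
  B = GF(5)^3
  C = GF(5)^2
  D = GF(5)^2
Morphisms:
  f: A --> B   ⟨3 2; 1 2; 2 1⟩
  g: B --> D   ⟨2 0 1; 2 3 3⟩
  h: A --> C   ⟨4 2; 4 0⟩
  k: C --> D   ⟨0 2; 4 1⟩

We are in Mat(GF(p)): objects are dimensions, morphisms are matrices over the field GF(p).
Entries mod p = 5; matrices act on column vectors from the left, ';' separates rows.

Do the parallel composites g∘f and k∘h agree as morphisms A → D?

Along f;g (path 1):
  e0=⟨1,0⟩ f-->⟨3,1,2⟩ g-->⟨3,0⟩
  e1=⟨0,1⟩ f-->⟨2,2,1⟩ g-->⟨0,3⟩
  composite₁ = ⟨3 0; 0 3⟩
Along h;k (path 2):
  e0=⟨1,0⟩ h-->⟨4,4⟩ k-->⟨3,0⟩
  e1=⟨0,1⟩ h-->⟨2,0⟩ k-->⟨0,3⟩
  composite₂ = ⟨3 0; 0 3⟩
Equal? YES — commutes

Answer: COMMUTES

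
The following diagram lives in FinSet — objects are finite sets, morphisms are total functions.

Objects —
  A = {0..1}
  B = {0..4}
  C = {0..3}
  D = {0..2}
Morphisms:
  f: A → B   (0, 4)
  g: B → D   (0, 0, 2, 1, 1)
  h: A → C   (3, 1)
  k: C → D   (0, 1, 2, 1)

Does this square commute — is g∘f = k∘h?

Answer: DOES NOT COMMUTE

Derivation:
Path 1 = f;g:
  0 f→0 g→0
  1 f→4 g→1
  result₁ = (0, 1)
Path 2 = h;k:
  0 h→3 k→1
  1 h→1 k→1
  result₂ = (1, 1)
Equal? differ; not commutative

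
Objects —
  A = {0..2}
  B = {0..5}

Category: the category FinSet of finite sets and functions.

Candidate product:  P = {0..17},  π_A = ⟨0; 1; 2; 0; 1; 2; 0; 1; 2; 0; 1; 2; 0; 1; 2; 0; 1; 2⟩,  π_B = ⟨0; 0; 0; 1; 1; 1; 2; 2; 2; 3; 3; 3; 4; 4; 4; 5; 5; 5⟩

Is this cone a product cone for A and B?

Answer: VALID PRODUCT

Work:
|A|·|B| = 3·6 = 18;  |P| = 18
Check the pairing map k ↦ (π_A(k), π_B(k)):
  0 : (0,0)
  1 : (1,0)
  2 : (2,0)
  3 : (0,1)
  4 : (1,1)
  5 : (2,1)
  6 : (0,2)
  7 : (1,2)
  8 : (2,2)
  9 : (0,3)
  10 : (1,3)
  11 : (2,3)
  12 : (0,4)
  13 : (1,4)
  14 : (2,4)
  15 : (0,5)
  16 : (1,5)
  17 : (2,5)
distinct pairs in image: 18 / 18 needed
  → bijection onto A×B; projections well-typed.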